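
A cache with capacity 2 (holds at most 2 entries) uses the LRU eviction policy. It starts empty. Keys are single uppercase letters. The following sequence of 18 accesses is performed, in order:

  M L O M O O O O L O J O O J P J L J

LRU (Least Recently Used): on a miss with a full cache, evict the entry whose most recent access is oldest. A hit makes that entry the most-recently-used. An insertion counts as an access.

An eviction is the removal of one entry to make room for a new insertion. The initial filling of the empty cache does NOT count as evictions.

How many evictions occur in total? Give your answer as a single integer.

Answer: 6

Derivation:
LRU simulation (capacity=2):
  1. access M: MISS. Cache (LRU->MRU): [M]
  2. access L: MISS. Cache (LRU->MRU): [M L]
  3. access O: MISS, evict M. Cache (LRU->MRU): [L O]
  4. access M: MISS, evict L. Cache (LRU->MRU): [O M]
  5. access O: HIT. Cache (LRU->MRU): [M O]
  6. access O: HIT. Cache (LRU->MRU): [M O]
  7. access O: HIT. Cache (LRU->MRU): [M O]
  8. access O: HIT. Cache (LRU->MRU): [M O]
  9. access L: MISS, evict M. Cache (LRU->MRU): [O L]
  10. access O: HIT. Cache (LRU->MRU): [L O]
  11. access J: MISS, evict L. Cache (LRU->MRU): [O J]
  12. access O: HIT. Cache (LRU->MRU): [J O]
  13. access O: HIT. Cache (LRU->MRU): [J O]
  14. access J: HIT. Cache (LRU->MRU): [O J]
  15. access P: MISS, evict O. Cache (LRU->MRU): [J P]
  16. access J: HIT. Cache (LRU->MRU): [P J]
  17. access L: MISS, evict P. Cache (LRU->MRU): [J L]
  18. access J: HIT. Cache (LRU->MRU): [L J]
Total: 10 hits, 8 misses, 6 evictions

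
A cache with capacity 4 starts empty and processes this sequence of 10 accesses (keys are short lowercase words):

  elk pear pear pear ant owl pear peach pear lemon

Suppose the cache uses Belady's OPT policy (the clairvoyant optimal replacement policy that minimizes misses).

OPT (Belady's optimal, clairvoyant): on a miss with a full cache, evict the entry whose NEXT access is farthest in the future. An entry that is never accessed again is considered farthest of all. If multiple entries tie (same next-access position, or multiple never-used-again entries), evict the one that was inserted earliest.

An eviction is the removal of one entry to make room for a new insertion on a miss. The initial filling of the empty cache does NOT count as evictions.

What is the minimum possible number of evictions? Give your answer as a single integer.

OPT (Belady) simulation (capacity=4):
  1. access elk: MISS. Cache: [elk]
  2. access pear: MISS. Cache: [elk pear]
  3. access pear: HIT. Next use of pear: step 4. Cache: [elk pear]
  4. access pear: HIT. Next use of pear: step 7. Cache: [elk pear]
  5. access ant: MISS. Cache: [elk pear ant]
  6. access owl: MISS. Cache: [elk pear ant owl]
  7. access pear: HIT. Next use of pear: step 9. Cache: [elk pear ant owl]
  8. access peach: MISS, evict elk (next use: never). Cache: [pear ant owl peach]
  9. access pear: HIT. Next use of pear: never. Cache: [pear ant owl peach]
  10. access lemon: MISS, evict pear (next use: never). Cache: [ant owl peach lemon]
Total: 4 hits, 6 misses, 2 evictions

Answer: 2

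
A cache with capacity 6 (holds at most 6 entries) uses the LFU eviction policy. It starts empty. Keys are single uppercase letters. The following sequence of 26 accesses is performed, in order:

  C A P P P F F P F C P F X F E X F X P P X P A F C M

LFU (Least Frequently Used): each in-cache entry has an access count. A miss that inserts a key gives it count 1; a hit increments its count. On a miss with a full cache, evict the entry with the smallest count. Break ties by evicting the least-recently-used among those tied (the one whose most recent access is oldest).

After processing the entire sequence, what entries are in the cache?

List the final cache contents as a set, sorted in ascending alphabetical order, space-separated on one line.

Answer: A C F M P X

Derivation:
LFU simulation (capacity=6):
  1. access C: MISS. Cache: [C(c=1)]
  2. access A: MISS. Cache: [C(c=1) A(c=1)]
  3. access P: MISS. Cache: [C(c=1) A(c=1) P(c=1)]
  4. access P: HIT, count now 2. Cache: [C(c=1) A(c=1) P(c=2)]
  5. access P: HIT, count now 3. Cache: [C(c=1) A(c=1) P(c=3)]
  6. access F: MISS. Cache: [C(c=1) A(c=1) F(c=1) P(c=3)]
  7. access F: HIT, count now 2. Cache: [C(c=1) A(c=1) F(c=2) P(c=3)]
  8. access P: HIT, count now 4. Cache: [C(c=1) A(c=1) F(c=2) P(c=4)]
  9. access F: HIT, count now 3. Cache: [C(c=1) A(c=1) F(c=3) P(c=4)]
  10. access C: HIT, count now 2. Cache: [A(c=1) C(c=2) F(c=3) P(c=4)]
  11. access P: HIT, count now 5. Cache: [A(c=1) C(c=2) F(c=3) P(c=5)]
  12. access F: HIT, count now 4. Cache: [A(c=1) C(c=2) F(c=4) P(c=5)]
  13. access X: MISS. Cache: [A(c=1) X(c=1) C(c=2) F(c=4) P(c=5)]
  14. access F: HIT, count now 5. Cache: [A(c=1) X(c=1) C(c=2) P(c=5) F(c=5)]
  15. access E: MISS. Cache: [A(c=1) X(c=1) E(c=1) C(c=2) P(c=5) F(c=5)]
  16. access X: HIT, count now 2. Cache: [A(c=1) E(c=1) C(c=2) X(c=2) P(c=5) F(c=5)]
  17. access F: HIT, count now 6. Cache: [A(c=1) E(c=1) C(c=2) X(c=2) P(c=5) F(c=6)]
  18. access X: HIT, count now 3. Cache: [A(c=1) E(c=1) C(c=2) X(c=3) P(c=5) F(c=6)]
  19. access P: HIT, count now 6. Cache: [A(c=1) E(c=1) C(c=2) X(c=3) F(c=6) P(c=6)]
  20. access P: HIT, count now 7. Cache: [A(c=1) E(c=1) C(c=2) X(c=3) F(c=6) P(c=7)]
  21. access X: HIT, count now 4. Cache: [A(c=1) E(c=1) C(c=2) X(c=4) F(c=6) P(c=7)]
  22. access P: HIT, count now 8. Cache: [A(c=1) E(c=1) C(c=2) X(c=4) F(c=6) P(c=8)]
  23. access A: HIT, count now 2. Cache: [E(c=1) C(c=2) A(c=2) X(c=4) F(c=6) P(c=8)]
  24. access F: HIT, count now 7. Cache: [E(c=1) C(c=2) A(c=2) X(c=4) F(c=7) P(c=8)]
  25. access C: HIT, count now 3. Cache: [E(c=1) A(c=2) C(c=3) X(c=4) F(c=7) P(c=8)]
  26. access M: MISS, evict E(c=1). Cache: [M(c=1) A(c=2) C(c=3) X(c=4) F(c=7) P(c=8)]
Total: 19 hits, 7 misses, 1 evictions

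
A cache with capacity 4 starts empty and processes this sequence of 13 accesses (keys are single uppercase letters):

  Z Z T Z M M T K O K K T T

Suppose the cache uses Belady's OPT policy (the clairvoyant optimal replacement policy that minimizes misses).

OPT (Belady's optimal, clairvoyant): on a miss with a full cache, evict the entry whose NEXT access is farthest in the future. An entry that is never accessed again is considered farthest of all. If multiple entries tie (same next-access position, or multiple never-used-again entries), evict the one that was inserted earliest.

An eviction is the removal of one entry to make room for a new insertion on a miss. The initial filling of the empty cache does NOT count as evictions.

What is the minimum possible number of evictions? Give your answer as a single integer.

Answer: 1

Derivation:
OPT (Belady) simulation (capacity=4):
  1. access Z: MISS. Cache: [Z]
  2. access Z: HIT. Next use of Z: step 4. Cache: [Z]
  3. access T: MISS. Cache: [Z T]
  4. access Z: HIT. Next use of Z: never. Cache: [Z T]
  5. access M: MISS. Cache: [Z T M]
  6. access M: HIT. Next use of M: never. Cache: [Z T M]
  7. access T: HIT. Next use of T: step 12. Cache: [Z T M]
  8. access K: MISS. Cache: [Z T M K]
  9. access O: MISS, evict Z (next use: never). Cache: [T M K O]
  10. access K: HIT. Next use of K: step 11. Cache: [T M K O]
  11. access K: HIT. Next use of K: never. Cache: [T M K O]
  12. access T: HIT. Next use of T: step 13. Cache: [T M K O]
  13. access T: HIT. Next use of T: never. Cache: [T M K O]
Total: 8 hits, 5 misses, 1 evictions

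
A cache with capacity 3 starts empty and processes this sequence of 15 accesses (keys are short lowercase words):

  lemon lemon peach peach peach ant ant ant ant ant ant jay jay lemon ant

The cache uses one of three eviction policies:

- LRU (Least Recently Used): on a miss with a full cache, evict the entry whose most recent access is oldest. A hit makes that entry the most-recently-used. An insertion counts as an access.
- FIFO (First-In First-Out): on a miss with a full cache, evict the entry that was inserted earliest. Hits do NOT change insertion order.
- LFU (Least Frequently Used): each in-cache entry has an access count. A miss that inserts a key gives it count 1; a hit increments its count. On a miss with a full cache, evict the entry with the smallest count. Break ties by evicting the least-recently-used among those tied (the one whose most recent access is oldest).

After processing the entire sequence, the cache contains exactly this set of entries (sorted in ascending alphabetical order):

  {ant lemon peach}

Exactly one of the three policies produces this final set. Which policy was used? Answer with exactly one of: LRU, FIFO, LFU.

Answer: LFU

Derivation:
Simulating under each policy and comparing final sets:
  LRU: final set = {ant jay lemon} -> differs
  FIFO: final set = {ant jay lemon} -> differs
  LFU: final set = {ant lemon peach} -> MATCHES target
Only LFU produces the target set.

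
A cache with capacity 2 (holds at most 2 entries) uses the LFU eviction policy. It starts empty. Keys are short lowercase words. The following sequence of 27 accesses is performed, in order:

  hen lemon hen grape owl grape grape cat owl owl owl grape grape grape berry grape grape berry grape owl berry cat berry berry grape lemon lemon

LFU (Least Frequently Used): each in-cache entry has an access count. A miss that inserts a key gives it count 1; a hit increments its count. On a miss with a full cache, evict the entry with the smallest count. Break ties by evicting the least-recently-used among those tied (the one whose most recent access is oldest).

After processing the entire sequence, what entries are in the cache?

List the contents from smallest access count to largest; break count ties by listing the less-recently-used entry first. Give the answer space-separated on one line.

LFU simulation (capacity=2):
  1. access hen: MISS. Cache: [hen(c=1)]
  2. access lemon: MISS. Cache: [hen(c=1) lemon(c=1)]
  3. access hen: HIT, count now 2. Cache: [lemon(c=1) hen(c=2)]
  4. access grape: MISS, evict lemon(c=1). Cache: [grape(c=1) hen(c=2)]
  5. access owl: MISS, evict grape(c=1). Cache: [owl(c=1) hen(c=2)]
  6. access grape: MISS, evict owl(c=1). Cache: [grape(c=1) hen(c=2)]
  7. access grape: HIT, count now 2. Cache: [hen(c=2) grape(c=2)]
  8. access cat: MISS, evict hen(c=2). Cache: [cat(c=1) grape(c=2)]
  9. access owl: MISS, evict cat(c=1). Cache: [owl(c=1) grape(c=2)]
  10. access owl: HIT, count now 2. Cache: [grape(c=2) owl(c=2)]
  11. access owl: HIT, count now 3. Cache: [grape(c=2) owl(c=3)]
  12. access grape: HIT, count now 3. Cache: [owl(c=3) grape(c=3)]
  13. access grape: HIT, count now 4. Cache: [owl(c=3) grape(c=4)]
  14. access grape: HIT, count now 5. Cache: [owl(c=3) grape(c=5)]
  15. access berry: MISS, evict owl(c=3). Cache: [berry(c=1) grape(c=5)]
  16. access grape: HIT, count now 6. Cache: [berry(c=1) grape(c=6)]
  17. access grape: HIT, count now 7. Cache: [berry(c=1) grape(c=7)]
  18. access berry: HIT, count now 2. Cache: [berry(c=2) grape(c=7)]
  19. access grape: HIT, count now 8. Cache: [berry(c=2) grape(c=8)]
  20. access owl: MISS, evict berry(c=2). Cache: [owl(c=1) grape(c=8)]
  21. access berry: MISS, evict owl(c=1). Cache: [berry(c=1) grape(c=8)]
  22. access cat: MISS, evict berry(c=1). Cache: [cat(c=1) grape(c=8)]
  23. access berry: MISS, evict cat(c=1). Cache: [berry(c=1) grape(c=8)]
  24. access berry: HIT, count now 2. Cache: [berry(c=2) grape(c=8)]
  25. access grape: HIT, count now 9. Cache: [berry(c=2) grape(c=9)]
  26. access lemon: MISS, evict berry(c=2). Cache: [lemon(c=1) grape(c=9)]
  27. access lemon: HIT, count now 2. Cache: [lemon(c=2) grape(c=9)]
Total: 14 hits, 13 misses, 11 evictions

Answer: lemon grape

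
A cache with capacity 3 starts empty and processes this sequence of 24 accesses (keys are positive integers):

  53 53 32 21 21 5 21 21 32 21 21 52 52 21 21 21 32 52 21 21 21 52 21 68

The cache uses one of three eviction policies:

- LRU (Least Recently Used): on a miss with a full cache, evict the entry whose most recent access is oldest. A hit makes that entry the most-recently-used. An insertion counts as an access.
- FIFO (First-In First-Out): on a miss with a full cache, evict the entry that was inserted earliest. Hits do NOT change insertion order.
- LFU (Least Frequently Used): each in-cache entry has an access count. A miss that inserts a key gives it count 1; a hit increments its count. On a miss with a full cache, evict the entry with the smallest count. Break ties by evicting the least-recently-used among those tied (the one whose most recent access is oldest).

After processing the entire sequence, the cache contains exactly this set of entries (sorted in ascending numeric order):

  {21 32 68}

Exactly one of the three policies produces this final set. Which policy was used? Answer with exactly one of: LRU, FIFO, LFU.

Simulating under each policy and comparing final sets:
  LRU: final set = {21 52 68} -> differs
  FIFO: final set = {21 32 68} -> MATCHES target
  LFU: final set = {21 52 68} -> differs
Only FIFO produces the target set.

Answer: FIFO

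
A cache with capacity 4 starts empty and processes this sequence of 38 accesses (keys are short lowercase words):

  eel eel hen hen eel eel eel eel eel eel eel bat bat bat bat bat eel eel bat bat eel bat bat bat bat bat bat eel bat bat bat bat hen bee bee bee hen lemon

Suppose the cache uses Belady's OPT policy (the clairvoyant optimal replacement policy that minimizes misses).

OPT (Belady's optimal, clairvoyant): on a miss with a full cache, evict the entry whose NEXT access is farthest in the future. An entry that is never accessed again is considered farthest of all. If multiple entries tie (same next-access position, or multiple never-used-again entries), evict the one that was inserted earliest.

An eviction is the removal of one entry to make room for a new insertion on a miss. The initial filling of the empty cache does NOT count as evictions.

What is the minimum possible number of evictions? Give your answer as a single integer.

OPT (Belady) simulation (capacity=4):
  1. access eel: MISS. Cache: [eel]
  2. access eel: HIT. Next use of eel: step 5. Cache: [eel]
  3. access hen: MISS. Cache: [eel hen]
  4. access hen: HIT. Next use of hen: step 33. Cache: [eel hen]
  5. access eel: HIT. Next use of eel: step 6. Cache: [eel hen]
  6. access eel: HIT. Next use of eel: step 7. Cache: [eel hen]
  7. access eel: HIT. Next use of eel: step 8. Cache: [eel hen]
  8. access eel: HIT. Next use of eel: step 9. Cache: [eel hen]
  9. access eel: HIT. Next use of eel: step 10. Cache: [eel hen]
  10. access eel: HIT. Next use of eel: step 11. Cache: [eel hen]
  11. access eel: HIT. Next use of eel: step 17. Cache: [eel hen]
  12. access bat: MISS. Cache: [eel hen bat]
  13. access bat: HIT. Next use of bat: step 14. Cache: [eel hen bat]
  14. access bat: HIT. Next use of bat: step 15. Cache: [eel hen bat]
  15. access bat: HIT. Next use of bat: step 16. Cache: [eel hen bat]
  16. access bat: HIT. Next use of bat: step 19. Cache: [eel hen bat]
  17. access eel: HIT. Next use of eel: step 18. Cache: [eel hen bat]
  18. access eel: HIT. Next use of eel: step 21. Cache: [eel hen bat]
  19. access bat: HIT. Next use of bat: step 20. Cache: [eel hen bat]
  20. access bat: HIT. Next use of bat: step 22. Cache: [eel hen bat]
  21. access eel: HIT. Next use of eel: step 28. Cache: [eel hen bat]
  22. access bat: HIT. Next use of bat: step 23. Cache: [eel hen bat]
  23. access bat: HIT. Next use of bat: step 24. Cache: [eel hen bat]
  24. access bat: HIT. Next use of bat: step 25. Cache: [eel hen bat]
  25. access bat: HIT. Next use of bat: step 26. Cache: [eel hen bat]
  26. access bat: HIT. Next use of bat: step 27. Cache: [eel hen bat]
  27. access bat: HIT. Next use of bat: step 29. Cache: [eel hen bat]
  28. access eel: HIT. Next use of eel: never. Cache: [eel hen bat]
  29. access bat: HIT. Next use of bat: step 30. Cache: [eel hen bat]
  30. access bat: HIT. Next use of bat: step 31. Cache: [eel hen bat]
  31. access bat: HIT. Next use of bat: step 32. Cache: [eel hen bat]
  32. access bat: HIT. Next use of bat: never. Cache: [eel hen bat]
  33. access hen: HIT. Next use of hen: step 37. Cache: [eel hen bat]
  34. access bee: MISS. Cache: [eel hen bat bee]
  35. access bee: HIT. Next use of bee: step 36. Cache: [eel hen bat bee]
  36. access bee: HIT. Next use of bee: never. Cache: [eel hen bat bee]
  37. access hen: HIT. Next use of hen: never. Cache: [eel hen bat bee]
  38. access lemon: MISS, evict eel (next use: never). Cache: [hen bat bee lemon]
Total: 33 hits, 5 misses, 1 evictions

Answer: 1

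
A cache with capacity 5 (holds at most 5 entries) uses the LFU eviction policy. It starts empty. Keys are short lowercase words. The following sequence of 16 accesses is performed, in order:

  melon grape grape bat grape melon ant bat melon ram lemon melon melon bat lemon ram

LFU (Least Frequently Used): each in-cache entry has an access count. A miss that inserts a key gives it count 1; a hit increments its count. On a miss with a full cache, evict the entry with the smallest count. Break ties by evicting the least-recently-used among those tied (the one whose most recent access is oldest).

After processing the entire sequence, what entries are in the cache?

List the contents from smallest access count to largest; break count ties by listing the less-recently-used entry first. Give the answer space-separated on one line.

LFU simulation (capacity=5):
  1. access melon: MISS. Cache: [melon(c=1)]
  2. access grape: MISS. Cache: [melon(c=1) grape(c=1)]
  3. access grape: HIT, count now 2. Cache: [melon(c=1) grape(c=2)]
  4. access bat: MISS. Cache: [melon(c=1) bat(c=1) grape(c=2)]
  5. access grape: HIT, count now 3. Cache: [melon(c=1) bat(c=1) grape(c=3)]
  6. access melon: HIT, count now 2. Cache: [bat(c=1) melon(c=2) grape(c=3)]
  7. access ant: MISS. Cache: [bat(c=1) ant(c=1) melon(c=2) grape(c=3)]
  8. access bat: HIT, count now 2. Cache: [ant(c=1) melon(c=2) bat(c=2) grape(c=3)]
  9. access melon: HIT, count now 3. Cache: [ant(c=1) bat(c=2) grape(c=3) melon(c=3)]
  10. access ram: MISS. Cache: [ant(c=1) ram(c=1) bat(c=2) grape(c=3) melon(c=3)]
  11. access lemon: MISS, evict ant(c=1). Cache: [ram(c=1) lemon(c=1) bat(c=2) grape(c=3) melon(c=3)]
  12. access melon: HIT, count now 4. Cache: [ram(c=1) lemon(c=1) bat(c=2) grape(c=3) melon(c=4)]
  13. access melon: HIT, count now 5. Cache: [ram(c=1) lemon(c=1) bat(c=2) grape(c=3) melon(c=5)]
  14. access bat: HIT, count now 3. Cache: [ram(c=1) lemon(c=1) grape(c=3) bat(c=3) melon(c=5)]
  15. access lemon: HIT, count now 2. Cache: [ram(c=1) lemon(c=2) grape(c=3) bat(c=3) melon(c=5)]
  16. access ram: HIT, count now 2. Cache: [lemon(c=2) ram(c=2) grape(c=3) bat(c=3) melon(c=5)]
Total: 10 hits, 6 misses, 1 evictions

Answer: lemon ram grape bat melon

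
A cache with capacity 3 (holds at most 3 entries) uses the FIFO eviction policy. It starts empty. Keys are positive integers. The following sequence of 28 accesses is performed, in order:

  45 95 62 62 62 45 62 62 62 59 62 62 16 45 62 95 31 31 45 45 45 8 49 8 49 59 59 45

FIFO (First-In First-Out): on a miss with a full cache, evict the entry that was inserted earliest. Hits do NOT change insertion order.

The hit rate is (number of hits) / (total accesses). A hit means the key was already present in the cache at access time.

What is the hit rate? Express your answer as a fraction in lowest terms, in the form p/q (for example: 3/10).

FIFO simulation (capacity=3):
  1. access 45: MISS. Cache (old->new): [45]
  2. access 95: MISS. Cache (old->new): [45 95]
  3. access 62: MISS. Cache (old->new): [45 95 62]
  4. access 62: HIT. Cache (old->new): [45 95 62]
  5. access 62: HIT. Cache (old->new): [45 95 62]
  6. access 45: HIT. Cache (old->new): [45 95 62]
  7. access 62: HIT. Cache (old->new): [45 95 62]
  8. access 62: HIT. Cache (old->new): [45 95 62]
  9. access 62: HIT. Cache (old->new): [45 95 62]
  10. access 59: MISS, evict 45. Cache (old->new): [95 62 59]
  11. access 62: HIT. Cache (old->new): [95 62 59]
  12. access 62: HIT. Cache (old->new): [95 62 59]
  13. access 16: MISS, evict 95. Cache (old->new): [62 59 16]
  14. access 45: MISS, evict 62. Cache (old->new): [59 16 45]
  15. access 62: MISS, evict 59. Cache (old->new): [16 45 62]
  16. access 95: MISS, evict 16. Cache (old->new): [45 62 95]
  17. access 31: MISS, evict 45. Cache (old->new): [62 95 31]
  18. access 31: HIT. Cache (old->new): [62 95 31]
  19. access 45: MISS, evict 62. Cache (old->new): [95 31 45]
  20. access 45: HIT. Cache (old->new): [95 31 45]
  21. access 45: HIT. Cache (old->new): [95 31 45]
  22. access 8: MISS, evict 95. Cache (old->new): [31 45 8]
  23. access 49: MISS, evict 31. Cache (old->new): [45 8 49]
  24. access 8: HIT. Cache (old->new): [45 8 49]
  25. access 49: HIT. Cache (old->new): [45 8 49]
  26. access 59: MISS, evict 45. Cache (old->new): [8 49 59]
  27. access 59: HIT. Cache (old->new): [8 49 59]
  28. access 45: MISS, evict 8. Cache (old->new): [49 59 45]
Total: 14 hits, 14 misses, 11 evictions

Hit rate = 14/28 = 1/2

Answer: 1/2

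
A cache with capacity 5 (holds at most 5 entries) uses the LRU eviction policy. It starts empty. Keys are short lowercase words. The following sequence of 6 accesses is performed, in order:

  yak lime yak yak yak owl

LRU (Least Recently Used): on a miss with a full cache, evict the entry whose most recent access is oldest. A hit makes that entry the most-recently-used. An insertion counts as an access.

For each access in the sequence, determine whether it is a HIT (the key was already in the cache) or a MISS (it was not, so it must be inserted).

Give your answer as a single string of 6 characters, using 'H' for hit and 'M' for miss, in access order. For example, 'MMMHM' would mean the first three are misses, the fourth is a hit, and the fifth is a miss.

LRU simulation (capacity=5):
  1. access yak: MISS. Cache (LRU->MRU): [yak]
  2. access lime: MISS. Cache (LRU->MRU): [yak lime]
  3. access yak: HIT. Cache (LRU->MRU): [lime yak]
  4. access yak: HIT. Cache (LRU->MRU): [lime yak]
  5. access yak: HIT. Cache (LRU->MRU): [lime yak]
  6. access owl: MISS. Cache (LRU->MRU): [lime yak owl]
Total: 3 hits, 3 misses, 0 evictions

Answer: MMHHHM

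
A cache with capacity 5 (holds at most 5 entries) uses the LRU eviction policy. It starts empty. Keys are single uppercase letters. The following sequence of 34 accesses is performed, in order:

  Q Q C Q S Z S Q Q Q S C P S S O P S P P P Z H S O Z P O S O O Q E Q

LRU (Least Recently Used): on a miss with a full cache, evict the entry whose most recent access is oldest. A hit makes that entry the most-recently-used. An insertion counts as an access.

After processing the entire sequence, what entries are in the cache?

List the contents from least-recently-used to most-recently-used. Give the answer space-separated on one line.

LRU simulation (capacity=5):
  1. access Q: MISS. Cache (LRU->MRU): [Q]
  2. access Q: HIT. Cache (LRU->MRU): [Q]
  3. access C: MISS. Cache (LRU->MRU): [Q C]
  4. access Q: HIT. Cache (LRU->MRU): [C Q]
  5. access S: MISS. Cache (LRU->MRU): [C Q S]
  6. access Z: MISS. Cache (LRU->MRU): [C Q S Z]
  7. access S: HIT. Cache (LRU->MRU): [C Q Z S]
  8. access Q: HIT. Cache (LRU->MRU): [C Z S Q]
  9. access Q: HIT. Cache (LRU->MRU): [C Z S Q]
  10. access Q: HIT. Cache (LRU->MRU): [C Z S Q]
  11. access S: HIT. Cache (LRU->MRU): [C Z Q S]
  12. access C: HIT. Cache (LRU->MRU): [Z Q S C]
  13. access P: MISS. Cache (LRU->MRU): [Z Q S C P]
  14. access S: HIT. Cache (LRU->MRU): [Z Q C P S]
  15. access S: HIT. Cache (LRU->MRU): [Z Q C P S]
  16. access O: MISS, evict Z. Cache (LRU->MRU): [Q C P S O]
  17. access P: HIT. Cache (LRU->MRU): [Q C S O P]
  18. access S: HIT. Cache (LRU->MRU): [Q C O P S]
  19. access P: HIT. Cache (LRU->MRU): [Q C O S P]
  20. access P: HIT. Cache (LRU->MRU): [Q C O S P]
  21. access P: HIT. Cache (LRU->MRU): [Q C O S P]
  22. access Z: MISS, evict Q. Cache (LRU->MRU): [C O S P Z]
  23. access H: MISS, evict C. Cache (LRU->MRU): [O S P Z H]
  24. access S: HIT. Cache (LRU->MRU): [O P Z H S]
  25. access O: HIT. Cache (LRU->MRU): [P Z H S O]
  26. access Z: HIT. Cache (LRU->MRU): [P H S O Z]
  27. access P: HIT. Cache (LRU->MRU): [H S O Z P]
  28. access O: HIT. Cache (LRU->MRU): [H S Z P O]
  29. access S: HIT. Cache (LRU->MRU): [H Z P O S]
  30. access O: HIT. Cache (LRU->MRU): [H Z P S O]
  31. access O: HIT. Cache (LRU->MRU): [H Z P S O]
  32. access Q: MISS, evict H. Cache (LRU->MRU): [Z P S O Q]
  33. access E: MISS, evict Z. Cache (LRU->MRU): [P S O Q E]
  34. access Q: HIT. Cache (LRU->MRU): [P S O E Q]
Total: 24 hits, 10 misses, 5 evictions

Answer: P S O E Q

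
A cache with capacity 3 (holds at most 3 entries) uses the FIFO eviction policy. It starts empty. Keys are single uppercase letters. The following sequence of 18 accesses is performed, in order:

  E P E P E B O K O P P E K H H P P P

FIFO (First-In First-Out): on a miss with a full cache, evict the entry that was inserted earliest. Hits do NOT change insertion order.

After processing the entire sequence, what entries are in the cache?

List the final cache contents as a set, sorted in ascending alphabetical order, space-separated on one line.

FIFO simulation (capacity=3):
  1. access E: MISS. Cache (old->new): [E]
  2. access P: MISS. Cache (old->new): [E P]
  3. access E: HIT. Cache (old->new): [E P]
  4. access P: HIT. Cache (old->new): [E P]
  5. access E: HIT. Cache (old->new): [E P]
  6. access B: MISS. Cache (old->new): [E P B]
  7. access O: MISS, evict E. Cache (old->new): [P B O]
  8. access K: MISS, evict P. Cache (old->new): [B O K]
  9. access O: HIT. Cache (old->new): [B O K]
  10. access P: MISS, evict B. Cache (old->new): [O K P]
  11. access P: HIT. Cache (old->new): [O K P]
  12. access E: MISS, evict O. Cache (old->new): [K P E]
  13. access K: HIT. Cache (old->new): [K P E]
  14. access H: MISS, evict K. Cache (old->new): [P E H]
  15. access H: HIT. Cache (old->new): [P E H]
  16. access P: HIT. Cache (old->new): [P E H]
  17. access P: HIT. Cache (old->new): [P E H]
  18. access P: HIT. Cache (old->new): [P E H]
Total: 10 hits, 8 misses, 5 evictions

Answer: E H P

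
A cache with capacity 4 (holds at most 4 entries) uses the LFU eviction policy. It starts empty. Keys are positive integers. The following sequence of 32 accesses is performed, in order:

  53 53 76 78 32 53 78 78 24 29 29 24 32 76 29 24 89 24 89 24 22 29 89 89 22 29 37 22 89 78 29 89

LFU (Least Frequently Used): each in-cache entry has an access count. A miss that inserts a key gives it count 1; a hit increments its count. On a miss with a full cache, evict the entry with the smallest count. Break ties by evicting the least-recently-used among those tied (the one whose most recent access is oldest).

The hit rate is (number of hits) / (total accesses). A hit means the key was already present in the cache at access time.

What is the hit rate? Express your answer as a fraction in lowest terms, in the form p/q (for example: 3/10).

Answer: 3/8

Derivation:
LFU simulation (capacity=4):
  1. access 53: MISS. Cache: [53(c=1)]
  2. access 53: HIT, count now 2. Cache: [53(c=2)]
  3. access 76: MISS. Cache: [76(c=1) 53(c=2)]
  4. access 78: MISS. Cache: [76(c=1) 78(c=1) 53(c=2)]
  5. access 32: MISS. Cache: [76(c=1) 78(c=1) 32(c=1) 53(c=2)]
  6. access 53: HIT, count now 3. Cache: [76(c=1) 78(c=1) 32(c=1) 53(c=3)]
  7. access 78: HIT, count now 2. Cache: [76(c=1) 32(c=1) 78(c=2) 53(c=3)]
  8. access 78: HIT, count now 3. Cache: [76(c=1) 32(c=1) 53(c=3) 78(c=3)]
  9. access 24: MISS, evict 76(c=1). Cache: [32(c=1) 24(c=1) 53(c=3) 78(c=3)]
  10. access 29: MISS, evict 32(c=1). Cache: [24(c=1) 29(c=1) 53(c=3) 78(c=3)]
  11. access 29: HIT, count now 2. Cache: [24(c=1) 29(c=2) 53(c=3) 78(c=3)]
  12. access 24: HIT, count now 2. Cache: [29(c=2) 24(c=2) 53(c=3) 78(c=3)]
  13. access 32: MISS, evict 29(c=2). Cache: [32(c=1) 24(c=2) 53(c=3) 78(c=3)]
  14. access 76: MISS, evict 32(c=1). Cache: [76(c=1) 24(c=2) 53(c=3) 78(c=3)]
  15. access 29: MISS, evict 76(c=1). Cache: [29(c=1) 24(c=2) 53(c=3) 78(c=3)]
  16. access 24: HIT, count now 3. Cache: [29(c=1) 53(c=3) 78(c=3) 24(c=3)]
  17. access 89: MISS, evict 29(c=1). Cache: [89(c=1) 53(c=3) 78(c=3) 24(c=3)]
  18. access 24: HIT, count now 4. Cache: [89(c=1) 53(c=3) 78(c=3) 24(c=4)]
  19. access 89: HIT, count now 2. Cache: [89(c=2) 53(c=3) 78(c=3) 24(c=4)]
  20. access 24: HIT, count now 5. Cache: [89(c=2) 53(c=3) 78(c=3) 24(c=5)]
  21. access 22: MISS, evict 89(c=2). Cache: [22(c=1) 53(c=3) 78(c=3) 24(c=5)]
  22. access 29: MISS, evict 22(c=1). Cache: [29(c=1) 53(c=3) 78(c=3) 24(c=5)]
  23. access 89: MISS, evict 29(c=1). Cache: [89(c=1) 53(c=3) 78(c=3) 24(c=5)]
  24. access 89: HIT, count now 2. Cache: [89(c=2) 53(c=3) 78(c=3) 24(c=5)]
  25. access 22: MISS, evict 89(c=2). Cache: [22(c=1) 53(c=3) 78(c=3) 24(c=5)]
  26. access 29: MISS, evict 22(c=1). Cache: [29(c=1) 53(c=3) 78(c=3) 24(c=5)]
  27. access 37: MISS, evict 29(c=1). Cache: [37(c=1) 53(c=3) 78(c=3) 24(c=5)]
  28. access 22: MISS, evict 37(c=1). Cache: [22(c=1) 53(c=3) 78(c=3) 24(c=5)]
  29. access 89: MISS, evict 22(c=1). Cache: [89(c=1) 53(c=3) 78(c=3) 24(c=5)]
  30. access 78: HIT, count now 4. Cache: [89(c=1) 53(c=3) 78(c=4) 24(c=5)]
  31. access 29: MISS, evict 89(c=1). Cache: [29(c=1) 53(c=3) 78(c=4) 24(c=5)]
  32. access 89: MISS, evict 29(c=1). Cache: [89(c=1) 53(c=3) 78(c=4) 24(c=5)]
Total: 12 hits, 20 misses, 16 evictions

Hit rate = 12/32 = 3/8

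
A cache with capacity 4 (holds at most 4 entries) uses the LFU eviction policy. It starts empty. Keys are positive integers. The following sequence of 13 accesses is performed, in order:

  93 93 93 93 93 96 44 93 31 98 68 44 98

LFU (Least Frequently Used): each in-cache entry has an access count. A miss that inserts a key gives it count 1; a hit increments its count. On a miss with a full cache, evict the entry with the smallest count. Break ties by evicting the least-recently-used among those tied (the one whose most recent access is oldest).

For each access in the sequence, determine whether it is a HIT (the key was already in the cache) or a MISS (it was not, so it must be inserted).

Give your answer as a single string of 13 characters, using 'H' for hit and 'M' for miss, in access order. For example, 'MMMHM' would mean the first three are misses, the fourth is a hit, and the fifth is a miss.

LFU simulation (capacity=4):
  1. access 93: MISS. Cache: [93(c=1)]
  2. access 93: HIT, count now 2. Cache: [93(c=2)]
  3. access 93: HIT, count now 3. Cache: [93(c=3)]
  4. access 93: HIT, count now 4. Cache: [93(c=4)]
  5. access 93: HIT, count now 5. Cache: [93(c=5)]
  6. access 96: MISS. Cache: [96(c=1) 93(c=5)]
  7. access 44: MISS. Cache: [96(c=1) 44(c=1) 93(c=5)]
  8. access 93: HIT, count now 6. Cache: [96(c=1) 44(c=1) 93(c=6)]
  9. access 31: MISS. Cache: [96(c=1) 44(c=1) 31(c=1) 93(c=6)]
  10. access 98: MISS, evict 96(c=1). Cache: [44(c=1) 31(c=1) 98(c=1) 93(c=6)]
  11. access 68: MISS, evict 44(c=1). Cache: [31(c=1) 98(c=1) 68(c=1) 93(c=6)]
  12. access 44: MISS, evict 31(c=1). Cache: [98(c=1) 68(c=1) 44(c=1) 93(c=6)]
  13. access 98: HIT, count now 2. Cache: [68(c=1) 44(c=1) 98(c=2) 93(c=6)]
Total: 6 hits, 7 misses, 3 evictions

Answer: MHHHHMMHMMMMH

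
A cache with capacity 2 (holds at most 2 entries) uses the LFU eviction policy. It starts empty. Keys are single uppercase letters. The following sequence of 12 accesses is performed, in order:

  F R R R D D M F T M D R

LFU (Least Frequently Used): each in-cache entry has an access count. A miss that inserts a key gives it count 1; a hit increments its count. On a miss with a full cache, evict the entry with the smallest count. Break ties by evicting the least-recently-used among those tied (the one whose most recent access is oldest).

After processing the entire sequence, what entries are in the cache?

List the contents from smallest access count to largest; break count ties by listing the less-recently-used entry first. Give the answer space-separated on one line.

Answer: D R

Derivation:
LFU simulation (capacity=2):
  1. access F: MISS. Cache: [F(c=1)]
  2. access R: MISS. Cache: [F(c=1) R(c=1)]
  3. access R: HIT, count now 2. Cache: [F(c=1) R(c=2)]
  4. access R: HIT, count now 3. Cache: [F(c=1) R(c=3)]
  5. access D: MISS, evict F(c=1). Cache: [D(c=1) R(c=3)]
  6. access D: HIT, count now 2. Cache: [D(c=2) R(c=3)]
  7. access M: MISS, evict D(c=2). Cache: [M(c=1) R(c=3)]
  8. access F: MISS, evict M(c=1). Cache: [F(c=1) R(c=3)]
  9. access T: MISS, evict F(c=1). Cache: [T(c=1) R(c=3)]
  10. access M: MISS, evict T(c=1). Cache: [M(c=1) R(c=3)]
  11. access D: MISS, evict M(c=1). Cache: [D(c=1) R(c=3)]
  12. access R: HIT, count now 4. Cache: [D(c=1) R(c=4)]
Total: 4 hits, 8 misses, 6 evictions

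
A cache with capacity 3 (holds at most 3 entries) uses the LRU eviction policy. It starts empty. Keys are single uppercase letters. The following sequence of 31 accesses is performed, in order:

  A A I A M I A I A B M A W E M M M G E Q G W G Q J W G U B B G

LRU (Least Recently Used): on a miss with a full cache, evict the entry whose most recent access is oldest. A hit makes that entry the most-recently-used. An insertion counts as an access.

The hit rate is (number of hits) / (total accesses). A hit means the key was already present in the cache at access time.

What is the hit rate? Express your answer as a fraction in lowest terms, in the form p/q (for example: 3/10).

Answer: 15/31

Derivation:
LRU simulation (capacity=3):
  1. access A: MISS. Cache (LRU->MRU): [A]
  2. access A: HIT. Cache (LRU->MRU): [A]
  3. access I: MISS. Cache (LRU->MRU): [A I]
  4. access A: HIT. Cache (LRU->MRU): [I A]
  5. access M: MISS. Cache (LRU->MRU): [I A M]
  6. access I: HIT. Cache (LRU->MRU): [A M I]
  7. access A: HIT. Cache (LRU->MRU): [M I A]
  8. access I: HIT. Cache (LRU->MRU): [M A I]
  9. access A: HIT. Cache (LRU->MRU): [M I A]
  10. access B: MISS, evict M. Cache (LRU->MRU): [I A B]
  11. access M: MISS, evict I. Cache (LRU->MRU): [A B M]
  12. access A: HIT. Cache (LRU->MRU): [B M A]
  13. access W: MISS, evict B. Cache (LRU->MRU): [M A W]
  14. access E: MISS, evict M. Cache (LRU->MRU): [A W E]
  15. access M: MISS, evict A. Cache (LRU->MRU): [W E M]
  16. access M: HIT. Cache (LRU->MRU): [W E M]
  17. access M: HIT. Cache (LRU->MRU): [W E M]
  18. access G: MISS, evict W. Cache (LRU->MRU): [E M G]
  19. access E: HIT. Cache (LRU->MRU): [M G E]
  20. access Q: MISS, evict M. Cache (LRU->MRU): [G E Q]
  21. access G: HIT. Cache (LRU->MRU): [E Q G]
  22. access W: MISS, evict E. Cache (LRU->MRU): [Q G W]
  23. access G: HIT. Cache (LRU->MRU): [Q W G]
  24. access Q: HIT. Cache (LRU->MRU): [W G Q]
  25. access J: MISS, evict W. Cache (LRU->MRU): [G Q J]
  26. access W: MISS, evict G. Cache (LRU->MRU): [Q J W]
  27. access G: MISS, evict Q. Cache (LRU->MRU): [J W G]
  28. access U: MISS, evict J. Cache (LRU->MRU): [W G U]
  29. access B: MISS, evict W. Cache (LRU->MRU): [G U B]
  30. access B: HIT. Cache (LRU->MRU): [G U B]
  31. access G: HIT. Cache (LRU->MRU): [U B G]
Total: 15 hits, 16 misses, 13 evictions

Hit rate = 15/31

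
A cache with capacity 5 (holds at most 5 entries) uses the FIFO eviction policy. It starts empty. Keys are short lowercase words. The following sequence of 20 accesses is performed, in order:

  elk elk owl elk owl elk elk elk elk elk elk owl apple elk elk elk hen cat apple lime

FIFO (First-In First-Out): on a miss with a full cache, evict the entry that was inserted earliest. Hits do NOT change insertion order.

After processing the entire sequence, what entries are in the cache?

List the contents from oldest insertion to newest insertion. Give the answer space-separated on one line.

Answer: owl apple hen cat lime

Derivation:
FIFO simulation (capacity=5):
  1. access elk: MISS. Cache (old->new): [elk]
  2. access elk: HIT. Cache (old->new): [elk]
  3. access owl: MISS. Cache (old->new): [elk owl]
  4. access elk: HIT. Cache (old->new): [elk owl]
  5. access owl: HIT. Cache (old->new): [elk owl]
  6. access elk: HIT. Cache (old->new): [elk owl]
  7. access elk: HIT. Cache (old->new): [elk owl]
  8. access elk: HIT. Cache (old->new): [elk owl]
  9. access elk: HIT. Cache (old->new): [elk owl]
  10. access elk: HIT. Cache (old->new): [elk owl]
  11. access elk: HIT. Cache (old->new): [elk owl]
  12. access owl: HIT. Cache (old->new): [elk owl]
  13. access apple: MISS. Cache (old->new): [elk owl apple]
  14. access elk: HIT. Cache (old->new): [elk owl apple]
  15. access elk: HIT. Cache (old->new): [elk owl apple]
  16. access elk: HIT. Cache (old->new): [elk owl apple]
  17. access hen: MISS. Cache (old->new): [elk owl apple hen]
  18. access cat: MISS. Cache (old->new): [elk owl apple hen cat]
  19. access apple: HIT. Cache (old->new): [elk owl apple hen cat]
  20. access lime: MISS, evict elk. Cache (old->new): [owl apple hen cat lime]
Total: 14 hits, 6 misses, 1 evictions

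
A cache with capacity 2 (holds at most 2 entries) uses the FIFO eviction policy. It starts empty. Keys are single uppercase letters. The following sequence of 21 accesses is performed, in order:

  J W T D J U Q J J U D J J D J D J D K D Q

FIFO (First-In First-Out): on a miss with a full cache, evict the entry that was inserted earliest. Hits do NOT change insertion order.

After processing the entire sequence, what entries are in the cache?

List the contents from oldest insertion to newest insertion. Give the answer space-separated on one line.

FIFO simulation (capacity=2):
  1. access J: MISS. Cache (old->new): [J]
  2. access W: MISS. Cache (old->new): [J W]
  3. access T: MISS, evict J. Cache (old->new): [W T]
  4. access D: MISS, evict W. Cache (old->new): [T D]
  5. access J: MISS, evict T. Cache (old->new): [D J]
  6. access U: MISS, evict D. Cache (old->new): [J U]
  7. access Q: MISS, evict J. Cache (old->new): [U Q]
  8. access J: MISS, evict U. Cache (old->new): [Q J]
  9. access J: HIT. Cache (old->new): [Q J]
  10. access U: MISS, evict Q. Cache (old->new): [J U]
  11. access D: MISS, evict J. Cache (old->new): [U D]
  12. access J: MISS, evict U. Cache (old->new): [D J]
  13. access J: HIT. Cache (old->new): [D J]
  14. access D: HIT. Cache (old->new): [D J]
  15. access J: HIT. Cache (old->new): [D J]
  16. access D: HIT. Cache (old->new): [D J]
  17. access J: HIT. Cache (old->new): [D J]
  18. access D: HIT. Cache (old->new): [D J]
  19. access K: MISS, evict D. Cache (old->new): [J K]
  20. access D: MISS, evict J. Cache (old->new): [K D]
  21. access Q: MISS, evict K. Cache (old->new): [D Q]
Total: 7 hits, 14 misses, 12 evictions

Answer: D Q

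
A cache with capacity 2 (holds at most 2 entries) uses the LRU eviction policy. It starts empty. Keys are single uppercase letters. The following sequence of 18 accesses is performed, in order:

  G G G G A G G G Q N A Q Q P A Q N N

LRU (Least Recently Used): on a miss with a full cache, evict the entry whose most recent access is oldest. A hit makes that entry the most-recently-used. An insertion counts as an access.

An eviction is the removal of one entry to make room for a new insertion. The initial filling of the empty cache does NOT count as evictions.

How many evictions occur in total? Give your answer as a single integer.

LRU simulation (capacity=2):
  1. access G: MISS. Cache (LRU->MRU): [G]
  2. access G: HIT. Cache (LRU->MRU): [G]
  3. access G: HIT. Cache (LRU->MRU): [G]
  4. access G: HIT. Cache (LRU->MRU): [G]
  5. access A: MISS. Cache (LRU->MRU): [G A]
  6. access G: HIT. Cache (LRU->MRU): [A G]
  7. access G: HIT. Cache (LRU->MRU): [A G]
  8. access G: HIT. Cache (LRU->MRU): [A G]
  9. access Q: MISS, evict A. Cache (LRU->MRU): [G Q]
  10. access N: MISS, evict G. Cache (LRU->MRU): [Q N]
  11. access A: MISS, evict Q. Cache (LRU->MRU): [N A]
  12. access Q: MISS, evict N. Cache (LRU->MRU): [A Q]
  13. access Q: HIT. Cache (LRU->MRU): [A Q]
  14. access P: MISS, evict A. Cache (LRU->MRU): [Q P]
  15. access A: MISS, evict Q. Cache (LRU->MRU): [P A]
  16. access Q: MISS, evict P. Cache (LRU->MRU): [A Q]
  17. access N: MISS, evict A. Cache (LRU->MRU): [Q N]
  18. access N: HIT. Cache (LRU->MRU): [Q N]
Total: 8 hits, 10 misses, 8 evictions

Answer: 8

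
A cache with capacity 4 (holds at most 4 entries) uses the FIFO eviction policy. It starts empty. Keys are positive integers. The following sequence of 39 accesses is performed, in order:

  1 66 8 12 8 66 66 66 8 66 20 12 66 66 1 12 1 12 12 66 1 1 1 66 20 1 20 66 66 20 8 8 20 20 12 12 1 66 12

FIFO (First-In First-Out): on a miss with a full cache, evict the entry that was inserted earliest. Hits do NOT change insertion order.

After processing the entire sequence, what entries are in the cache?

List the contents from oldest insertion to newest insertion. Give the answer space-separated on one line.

Answer: 1 66 8 12

Derivation:
FIFO simulation (capacity=4):
  1. access 1: MISS. Cache (old->new): [1]
  2. access 66: MISS. Cache (old->new): [1 66]
  3. access 8: MISS. Cache (old->new): [1 66 8]
  4. access 12: MISS. Cache (old->new): [1 66 8 12]
  5. access 8: HIT. Cache (old->new): [1 66 8 12]
  6. access 66: HIT. Cache (old->new): [1 66 8 12]
  7. access 66: HIT. Cache (old->new): [1 66 8 12]
  8. access 66: HIT. Cache (old->new): [1 66 8 12]
  9. access 8: HIT. Cache (old->new): [1 66 8 12]
  10. access 66: HIT. Cache (old->new): [1 66 8 12]
  11. access 20: MISS, evict 1. Cache (old->new): [66 8 12 20]
  12. access 12: HIT. Cache (old->new): [66 8 12 20]
  13. access 66: HIT. Cache (old->new): [66 8 12 20]
  14. access 66: HIT. Cache (old->new): [66 8 12 20]
  15. access 1: MISS, evict 66. Cache (old->new): [8 12 20 1]
  16. access 12: HIT. Cache (old->new): [8 12 20 1]
  17. access 1: HIT. Cache (old->new): [8 12 20 1]
  18. access 12: HIT. Cache (old->new): [8 12 20 1]
  19. access 12: HIT. Cache (old->new): [8 12 20 1]
  20. access 66: MISS, evict 8. Cache (old->new): [12 20 1 66]
  21. access 1: HIT. Cache (old->new): [12 20 1 66]
  22. access 1: HIT. Cache (old->new): [12 20 1 66]
  23. access 1: HIT. Cache (old->new): [12 20 1 66]
  24. access 66: HIT. Cache (old->new): [12 20 1 66]
  25. access 20: HIT. Cache (old->new): [12 20 1 66]
  26. access 1: HIT. Cache (old->new): [12 20 1 66]
  27. access 20: HIT. Cache (old->new): [12 20 1 66]
  28. access 66: HIT. Cache (old->new): [12 20 1 66]
  29. access 66: HIT. Cache (old->new): [12 20 1 66]
  30. access 20: HIT. Cache (old->new): [12 20 1 66]
  31. access 8: MISS, evict 12. Cache (old->new): [20 1 66 8]
  32. access 8: HIT. Cache (old->new): [20 1 66 8]
  33. access 20: HIT. Cache (old->new): [20 1 66 8]
  34. access 20: HIT. Cache (old->new): [20 1 66 8]
  35. access 12: MISS, evict 20. Cache (old->new): [1 66 8 12]
  36. access 12: HIT. Cache (old->new): [1 66 8 12]
  37. access 1: HIT. Cache (old->new): [1 66 8 12]
  38. access 66: HIT. Cache (old->new): [1 66 8 12]
  39. access 12: HIT. Cache (old->new): [1 66 8 12]
Total: 30 hits, 9 misses, 5 evictions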